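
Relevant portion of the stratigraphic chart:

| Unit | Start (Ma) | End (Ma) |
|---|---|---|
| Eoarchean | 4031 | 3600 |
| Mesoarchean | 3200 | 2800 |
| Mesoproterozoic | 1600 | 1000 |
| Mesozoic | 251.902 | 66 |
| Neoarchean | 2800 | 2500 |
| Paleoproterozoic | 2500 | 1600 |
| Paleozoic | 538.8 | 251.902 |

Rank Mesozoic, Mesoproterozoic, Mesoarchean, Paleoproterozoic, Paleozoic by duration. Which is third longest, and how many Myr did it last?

Mesoarchean, 400 million years

Start − end for each: Mesozoic 251.902 − 66 = 185.902; Mesoproterozoic 1600 − 1000 = 600; Mesoarchean 3200 − 2800 = 400; Paleoproterozoic 2500 − 1600 = 900; Paleozoic 538.8 − 251.902 = 286.898.
Ranking these from longest: Paleoproterozoic > Mesoproterozoic > Mesoarchean > Paleozoic > Mesozoic.
Position 3 in that ranking is Mesoarchean, which lasted 400 Myr.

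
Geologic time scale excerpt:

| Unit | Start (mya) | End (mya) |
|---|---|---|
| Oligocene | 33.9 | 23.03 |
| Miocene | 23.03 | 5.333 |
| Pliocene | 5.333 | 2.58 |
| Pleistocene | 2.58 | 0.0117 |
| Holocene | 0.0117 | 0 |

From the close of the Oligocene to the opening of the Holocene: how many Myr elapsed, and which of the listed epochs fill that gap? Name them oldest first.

23.0183 million years; Miocene, Pliocene, Pleistocene

End of Oligocene = 23.03 Ma; start of Holocene = 0.0117 Ma.
Gap = 23.03 − 0.0117 = 23.0183 Myr.
Epochs wholly inside 23.03–0.0117 Ma: Miocene (23.03–5.333), Pliocene (5.333–2.58), Pleistocene (2.58–0.0117).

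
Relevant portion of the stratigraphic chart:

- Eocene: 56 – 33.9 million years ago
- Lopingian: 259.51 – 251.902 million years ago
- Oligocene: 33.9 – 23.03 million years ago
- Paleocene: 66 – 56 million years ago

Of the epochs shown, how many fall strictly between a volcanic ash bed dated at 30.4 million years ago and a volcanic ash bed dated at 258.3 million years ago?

2

The older date is 258.3 Ma and the younger is 30.4 Ma.
Epochs with start < 258.3 and end > 30.4 Ma: Paleocene (66–56), Eocene (56–33.9).
That is 2 complete epochs.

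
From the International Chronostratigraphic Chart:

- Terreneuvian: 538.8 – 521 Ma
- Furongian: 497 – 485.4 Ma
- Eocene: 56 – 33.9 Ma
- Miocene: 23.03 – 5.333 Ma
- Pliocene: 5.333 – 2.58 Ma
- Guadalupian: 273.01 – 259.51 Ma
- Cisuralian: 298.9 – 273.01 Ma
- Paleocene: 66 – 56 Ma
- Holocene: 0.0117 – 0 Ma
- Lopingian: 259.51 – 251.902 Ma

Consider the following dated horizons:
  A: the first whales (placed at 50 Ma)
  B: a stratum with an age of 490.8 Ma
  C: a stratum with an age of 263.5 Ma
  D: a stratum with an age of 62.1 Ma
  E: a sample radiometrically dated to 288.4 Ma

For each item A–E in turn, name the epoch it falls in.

A — Eocene; B — Furongian; C — Guadalupian; D — Paleocene; E — Cisuralian

A: 50 Ma lies in 56–33.9 Ma, so Eocene.
B: 490.8 Ma lies in 497–485.4 Ma, so Furongian.
C: 263.5 Ma lies in 273.01–259.51 Ma, so Guadalupian.
D: 62.1 Ma lies in 66–56 Ma, so Paleocene.
E: 288.4 Ma lies in 298.9–273.01 Ma, so Cisuralian.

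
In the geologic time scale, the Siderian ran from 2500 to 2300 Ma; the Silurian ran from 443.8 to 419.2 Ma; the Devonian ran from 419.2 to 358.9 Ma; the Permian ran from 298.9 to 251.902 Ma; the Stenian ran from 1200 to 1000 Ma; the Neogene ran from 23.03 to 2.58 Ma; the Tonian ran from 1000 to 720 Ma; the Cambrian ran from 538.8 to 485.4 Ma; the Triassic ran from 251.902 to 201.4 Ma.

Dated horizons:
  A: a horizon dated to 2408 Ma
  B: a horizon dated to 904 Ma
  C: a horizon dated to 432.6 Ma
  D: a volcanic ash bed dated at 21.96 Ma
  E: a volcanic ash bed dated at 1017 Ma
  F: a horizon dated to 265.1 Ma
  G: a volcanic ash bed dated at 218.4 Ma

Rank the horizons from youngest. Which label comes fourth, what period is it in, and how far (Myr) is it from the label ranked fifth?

C, in the Silurian; 471.4 million years to B

Sorted youngest-first by Ma: D (21.96), G (218.4), F (265.1), C (432.6), B (904), E (1017), A (2408).
The fourth youngest is C at 432.6 Ma, which lies in 443.8–419.2 Ma: the Silurian.
The fifth youngest is B at 904 Ma; separation = |432.6 − 904| = 471.4 Myr.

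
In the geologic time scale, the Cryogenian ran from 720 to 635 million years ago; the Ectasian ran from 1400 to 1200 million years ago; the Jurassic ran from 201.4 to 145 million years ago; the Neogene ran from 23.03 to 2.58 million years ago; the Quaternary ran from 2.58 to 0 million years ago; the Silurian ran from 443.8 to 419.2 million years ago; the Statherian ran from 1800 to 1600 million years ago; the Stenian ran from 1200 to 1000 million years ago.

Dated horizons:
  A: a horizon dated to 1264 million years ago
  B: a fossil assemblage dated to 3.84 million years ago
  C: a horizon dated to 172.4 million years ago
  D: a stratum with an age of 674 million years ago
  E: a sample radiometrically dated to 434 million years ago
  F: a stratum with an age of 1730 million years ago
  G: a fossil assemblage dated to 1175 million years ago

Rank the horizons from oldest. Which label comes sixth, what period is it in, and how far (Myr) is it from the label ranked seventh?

Larger Ma means older, so oldest first: F 1730 > A 1264 > G 1175 > D 674 > E 434 > C 172.4 > B 3.84.
Counting 6 along gives C (172.4 Ma); the excerpt puts that inside the Jurassic, 201.4–145 Ma.
Next in line is B (3.84 Ma), and 172.4 − 3.84 = 168.56 Myr.

C, in the Jurassic; 168.56 million years to B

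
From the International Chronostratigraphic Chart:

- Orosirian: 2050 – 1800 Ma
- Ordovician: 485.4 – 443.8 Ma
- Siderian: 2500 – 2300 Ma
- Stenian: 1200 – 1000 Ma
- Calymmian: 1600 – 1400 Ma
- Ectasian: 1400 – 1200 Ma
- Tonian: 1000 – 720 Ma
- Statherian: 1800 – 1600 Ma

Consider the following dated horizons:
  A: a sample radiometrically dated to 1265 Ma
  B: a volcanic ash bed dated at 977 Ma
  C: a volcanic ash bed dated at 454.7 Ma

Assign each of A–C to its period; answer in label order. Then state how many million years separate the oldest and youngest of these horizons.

A — Ectasian; B — Tonian; C — Ordovician; span 810.3 million years

A: 1265 Ma lies in 1400–1200 Ma, so Ectasian.
B: 977 Ma lies in 1000–720 Ma, so Tonian.
C: 454.7 Ma lies in 485.4–443.8 Ma, so Ordovician.
Oldest = 1265 Ma, youngest = 454.7 Ma → span 810.3 Myr.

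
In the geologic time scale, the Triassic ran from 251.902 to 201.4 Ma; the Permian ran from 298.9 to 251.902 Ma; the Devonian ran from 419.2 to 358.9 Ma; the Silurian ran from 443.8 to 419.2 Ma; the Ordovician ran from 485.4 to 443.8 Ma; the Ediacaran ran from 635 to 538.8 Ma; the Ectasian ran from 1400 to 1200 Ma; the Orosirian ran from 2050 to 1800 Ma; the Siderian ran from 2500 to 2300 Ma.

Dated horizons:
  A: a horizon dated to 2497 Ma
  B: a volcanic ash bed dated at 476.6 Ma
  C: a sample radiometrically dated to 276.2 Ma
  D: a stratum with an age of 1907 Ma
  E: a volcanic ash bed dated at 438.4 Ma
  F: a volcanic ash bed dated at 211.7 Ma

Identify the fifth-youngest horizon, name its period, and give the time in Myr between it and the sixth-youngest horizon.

Sorted youngest-first by Ma: F (211.7), C (276.2), E (438.4), B (476.6), D (1907), A (2497).
The fifth youngest is D at 1907 Ma, which lies in 2050–1800 Ma: the Orosirian.
The sixth youngest is A at 2497 Ma; separation = |1907 − 2497| = 590 Myr.

D, in the Orosirian; 590 million years to A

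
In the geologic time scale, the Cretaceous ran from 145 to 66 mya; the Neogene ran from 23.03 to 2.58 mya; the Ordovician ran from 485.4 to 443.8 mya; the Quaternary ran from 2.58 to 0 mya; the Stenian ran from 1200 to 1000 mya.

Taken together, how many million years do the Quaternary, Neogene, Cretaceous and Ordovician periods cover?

Each duration: Quaternary = 2.58; Neogene = 20.45; Cretaceous = 79; Ordovician = 41.6.
Sum: 2.58 + 20.45 + 79 + 41.6 = 143.63 Myr.

143.63 million years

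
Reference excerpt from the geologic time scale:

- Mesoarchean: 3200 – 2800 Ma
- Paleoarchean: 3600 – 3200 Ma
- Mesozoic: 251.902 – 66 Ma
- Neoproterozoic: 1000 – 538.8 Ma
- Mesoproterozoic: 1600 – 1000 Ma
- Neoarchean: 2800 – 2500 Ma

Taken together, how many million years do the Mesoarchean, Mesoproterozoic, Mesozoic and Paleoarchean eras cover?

1585.902 million years

Duration is start − end for each: (3200 − 2800) + (1600 − 1000) + (251.902 − 66) + (3600 − 3200).
That is 400 + 600 + 185.902 + 400, which totals 1585.902 million years.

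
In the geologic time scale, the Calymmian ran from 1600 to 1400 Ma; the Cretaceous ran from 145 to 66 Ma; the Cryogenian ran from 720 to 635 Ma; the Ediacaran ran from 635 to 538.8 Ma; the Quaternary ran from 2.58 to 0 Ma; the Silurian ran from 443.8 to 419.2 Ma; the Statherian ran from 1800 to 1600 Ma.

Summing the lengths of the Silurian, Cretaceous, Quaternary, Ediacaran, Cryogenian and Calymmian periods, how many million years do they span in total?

Each duration: Silurian = 24.6; Cretaceous = 79; Quaternary = 2.58; Ediacaran = 96.2; Cryogenian = 85; Calymmian = 200.
Sum: 24.6 + 79 + 2.58 + 96.2 + 85 + 200 = 487.38 Myr.

487.38 million years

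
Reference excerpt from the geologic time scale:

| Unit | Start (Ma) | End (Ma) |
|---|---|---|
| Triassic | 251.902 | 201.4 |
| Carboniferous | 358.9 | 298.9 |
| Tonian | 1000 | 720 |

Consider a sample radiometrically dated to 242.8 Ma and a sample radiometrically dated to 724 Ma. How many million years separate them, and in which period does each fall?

Elapsed time: 724 − 242.8 = 481.2 Myr.
242.8 Ma lies within 251.902–201.4 Ma: Triassic.
724 Ma lies within 1000–720 Ma: Tonian.

481.2 million years apart; the first in the Triassic, the second in the Tonian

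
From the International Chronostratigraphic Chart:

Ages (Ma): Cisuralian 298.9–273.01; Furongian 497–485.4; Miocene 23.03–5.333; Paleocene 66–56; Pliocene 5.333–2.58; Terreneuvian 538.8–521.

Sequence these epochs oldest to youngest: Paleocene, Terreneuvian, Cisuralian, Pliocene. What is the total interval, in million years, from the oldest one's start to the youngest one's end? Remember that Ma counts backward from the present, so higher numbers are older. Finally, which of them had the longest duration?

Start ages (Ma): Terreneuvian 538.8, Cisuralian 298.9, Paleocene 66, Pliocene 5.333.
Ordered oldest to youngest: Terreneuvian, Cisuralian, Paleocene, Pliocene.
Span = 538.8 − 2.58 = 536.22 Myr.
Durations: Paleocene 10, Terreneuvian 17.8, Cisuralian 25.89, Pliocene 2.753 → longest is Cisuralian (25.89 Myr).

Terreneuvian, Cisuralian, Paleocene, Pliocene; total span 536.22 Myr; longest is Cisuralian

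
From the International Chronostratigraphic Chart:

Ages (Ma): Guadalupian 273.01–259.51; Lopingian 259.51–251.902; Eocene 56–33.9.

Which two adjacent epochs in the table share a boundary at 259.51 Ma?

The Guadalupian ends at 259.51 Ma and the Lopingian begins at 259.51 Ma, so they share that boundary.

Guadalupian and Lopingian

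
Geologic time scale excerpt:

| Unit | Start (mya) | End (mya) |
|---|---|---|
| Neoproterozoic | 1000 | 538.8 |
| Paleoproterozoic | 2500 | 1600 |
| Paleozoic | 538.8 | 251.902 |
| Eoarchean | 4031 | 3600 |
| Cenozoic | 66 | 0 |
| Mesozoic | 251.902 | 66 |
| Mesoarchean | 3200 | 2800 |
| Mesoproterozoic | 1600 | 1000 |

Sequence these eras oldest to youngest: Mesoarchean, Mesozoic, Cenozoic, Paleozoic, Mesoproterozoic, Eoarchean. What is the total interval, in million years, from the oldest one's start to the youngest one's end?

Eoarchean → Mesoarchean → Mesoproterozoic → Paleozoic → Mesozoic → Cenozoic; total span 4031 Myr

Start ages (Ma): Eoarchean 4031, Mesoarchean 3200, Mesoproterozoic 1600, Paleozoic 538.8, Mesozoic 251.902, Cenozoic 66.
Ordered oldest to youngest: Eoarchean, Mesoarchean, Mesoproterozoic, Paleozoic, Mesozoic, Cenozoic.
Span = 4031 − 0 = 4031 Myr.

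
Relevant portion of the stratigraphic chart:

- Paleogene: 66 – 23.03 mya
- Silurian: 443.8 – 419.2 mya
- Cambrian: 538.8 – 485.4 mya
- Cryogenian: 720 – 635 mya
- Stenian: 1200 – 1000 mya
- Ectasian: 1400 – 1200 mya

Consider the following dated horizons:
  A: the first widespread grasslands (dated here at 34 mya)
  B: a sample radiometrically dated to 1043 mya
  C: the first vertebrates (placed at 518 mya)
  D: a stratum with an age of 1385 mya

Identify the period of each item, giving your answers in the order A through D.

Match each age against the start–end ranges in the excerpt: A = 34 Ma → Paleogene (66–23.03); B = 1043 Ma → Stenian (1200–1000); C = 518 Ma → Cambrian (538.8–485.4); D = 1385 Ma → Ectasian (1400–1200).

A — Paleogene; B — Stenian; C — Cambrian; D — Ectasian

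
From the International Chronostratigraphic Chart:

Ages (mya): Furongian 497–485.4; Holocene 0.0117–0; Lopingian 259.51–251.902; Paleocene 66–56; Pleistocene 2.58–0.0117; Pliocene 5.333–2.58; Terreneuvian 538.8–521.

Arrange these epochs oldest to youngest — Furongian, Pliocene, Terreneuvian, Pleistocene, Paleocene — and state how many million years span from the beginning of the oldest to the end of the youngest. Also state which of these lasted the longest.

Terreneuvian → Furongian → Paleocene → Pliocene → Pleistocene; total span 538.7883 Myr; longest is Terreneuvian

Start ages (Ma): Terreneuvian 538.8, Furongian 497, Paleocene 66, Pliocene 5.333, Pleistocene 2.58.
Ordered oldest to youngest: Terreneuvian, Furongian, Paleocene, Pliocene, Pleistocene.
Span = 538.8 − 0.0117 = 538.7883 Myr.
Durations: Paleocene 10, Terreneuvian 17.8, Pliocene 2.753, Pleistocene 2.5683, Furongian 11.6 → longest is Terreneuvian (17.8 Myr).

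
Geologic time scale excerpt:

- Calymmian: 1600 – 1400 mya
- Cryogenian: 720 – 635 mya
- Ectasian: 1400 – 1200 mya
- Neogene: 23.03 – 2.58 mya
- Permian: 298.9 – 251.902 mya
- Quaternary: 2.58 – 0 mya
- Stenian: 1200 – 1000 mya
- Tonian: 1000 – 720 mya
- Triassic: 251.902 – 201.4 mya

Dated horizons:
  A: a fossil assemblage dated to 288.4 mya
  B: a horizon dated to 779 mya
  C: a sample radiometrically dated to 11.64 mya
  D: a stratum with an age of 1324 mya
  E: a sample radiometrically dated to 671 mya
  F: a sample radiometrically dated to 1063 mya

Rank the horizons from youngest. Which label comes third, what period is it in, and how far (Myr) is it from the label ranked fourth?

E, in the Cryogenian; 108 million years to B

Smaller Ma means younger, so youngest first: C 11.64 < A 288.4 < E 671 < B 779 < F 1063 < D 1324.
Counting 3 along gives E (671 Ma); the excerpt puts that inside the Cryogenian, 720–635 Ma.
Next in line is B (779 Ma), and 779 − 671 = 108 Myr.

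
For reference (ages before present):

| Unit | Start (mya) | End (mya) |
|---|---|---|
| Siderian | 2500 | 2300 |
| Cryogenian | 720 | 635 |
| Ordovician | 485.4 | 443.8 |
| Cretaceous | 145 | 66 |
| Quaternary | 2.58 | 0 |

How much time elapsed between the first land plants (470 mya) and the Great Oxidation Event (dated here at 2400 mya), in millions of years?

1930 million years

2400 − 470 = 1930 million years.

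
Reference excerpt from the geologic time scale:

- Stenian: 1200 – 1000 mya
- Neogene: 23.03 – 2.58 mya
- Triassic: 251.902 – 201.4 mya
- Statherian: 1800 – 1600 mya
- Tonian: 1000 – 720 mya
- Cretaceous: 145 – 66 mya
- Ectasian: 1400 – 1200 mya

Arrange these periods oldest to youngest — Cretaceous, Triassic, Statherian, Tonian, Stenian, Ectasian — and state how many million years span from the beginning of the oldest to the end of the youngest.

Statherian, Ectasian, Stenian, Tonian, Triassic, Cretaceous; total span 1734 Myr

From the excerpt: Cretaceous 145–66; Triassic 251.902–201.4; Statherian 1800–1600; Tonian 1000–720; Stenian 1200–1000; Ectasian 1400–1200 (Ma).
Larger Ma is earlier, so the oldest is Statherian and the youngest is Cretaceous; oldest to youngest: Statherian, Ectasian, Stenian, Tonian, Triassic, Cretaceous.
Oldest start 1800 minus youngest end 66 gives 1734 Myr overall.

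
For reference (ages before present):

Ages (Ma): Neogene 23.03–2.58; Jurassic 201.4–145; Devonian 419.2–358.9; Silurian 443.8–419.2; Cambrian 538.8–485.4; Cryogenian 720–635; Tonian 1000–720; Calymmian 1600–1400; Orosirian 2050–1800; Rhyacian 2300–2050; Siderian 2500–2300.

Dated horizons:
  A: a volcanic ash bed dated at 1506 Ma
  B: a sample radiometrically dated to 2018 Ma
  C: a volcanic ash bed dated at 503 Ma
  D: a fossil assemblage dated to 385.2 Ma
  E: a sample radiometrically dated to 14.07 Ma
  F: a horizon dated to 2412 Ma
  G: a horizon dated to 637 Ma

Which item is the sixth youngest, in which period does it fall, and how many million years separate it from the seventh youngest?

Sorted youngest-first by Ma: E (14.07), D (385.2), C (503), G (637), A (1506), B (2018), F (2412).
The sixth youngest is B at 2018 Ma, which lies in 2050–1800 Ma: the Orosirian.
The seventh youngest is F at 2412 Ma; separation = |2018 − 2412| = 394 Myr.

B, in the Orosirian; 394 million years to F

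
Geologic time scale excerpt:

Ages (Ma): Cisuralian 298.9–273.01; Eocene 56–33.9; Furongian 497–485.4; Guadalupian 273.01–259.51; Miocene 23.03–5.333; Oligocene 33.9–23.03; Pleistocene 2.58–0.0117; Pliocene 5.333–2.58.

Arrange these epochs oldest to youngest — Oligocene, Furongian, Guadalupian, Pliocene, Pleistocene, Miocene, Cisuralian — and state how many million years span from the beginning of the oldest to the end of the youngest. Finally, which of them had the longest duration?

Furongian → Cisuralian → Guadalupian → Oligocene → Miocene → Pliocene → Pleistocene; total span 496.9883 Myr; longest is Cisuralian

From the excerpt: Oligocene 33.9–23.03; Furongian 497–485.4; Guadalupian 273.01–259.51; Pliocene 5.333–2.58; Pleistocene 2.58–0.0117; Miocene 23.03–5.333; Cisuralian 298.9–273.01 (Ma).
Larger Ma is earlier, so the oldest is Furongian and the youngest is Pleistocene; oldest to youngest: Furongian, Cisuralian, Guadalupian, Oligocene, Miocene, Pliocene, Pleistocene.
Oldest start 497 minus youngest end 0.0117 gives 496.9883 Myr overall.
Individual lengths (start − end): Pliocene 2.753; Cisuralian 25.89; Pleistocene 2.5683; Miocene 17.697; Furongian 11.6; Oligocene 10.87; Guadalupian 13.5. The largest is Cisuralian at 25.89 Myr.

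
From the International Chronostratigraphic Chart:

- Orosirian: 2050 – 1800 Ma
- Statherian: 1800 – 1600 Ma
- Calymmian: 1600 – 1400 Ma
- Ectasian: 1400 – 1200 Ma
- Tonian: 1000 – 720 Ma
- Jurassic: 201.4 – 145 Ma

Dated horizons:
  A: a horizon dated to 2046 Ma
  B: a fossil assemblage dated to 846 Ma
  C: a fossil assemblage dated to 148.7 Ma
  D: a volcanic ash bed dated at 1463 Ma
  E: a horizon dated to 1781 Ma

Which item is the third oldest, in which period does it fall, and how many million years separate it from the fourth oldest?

D, in the Calymmian; 617 million years to B

Sorted oldest-first by Ma: A (2046), E (1781), D (1463), B (846), C (148.7).
The third oldest is D at 1463 Ma, which lies in 1600–1400 Ma: the Calymmian.
The fourth oldest is B at 846 Ma; separation = |1463 − 846| = 617 Myr.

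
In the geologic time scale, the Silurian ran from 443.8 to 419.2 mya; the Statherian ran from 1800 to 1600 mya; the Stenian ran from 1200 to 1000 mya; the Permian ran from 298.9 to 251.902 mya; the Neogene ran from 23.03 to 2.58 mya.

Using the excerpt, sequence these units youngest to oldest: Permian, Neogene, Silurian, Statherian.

The oldest of these is Statherian (starts 1800 Ma) and the youngest is Neogene (ends 2.58 Ma).
In between, by decreasing start age: Silurian (443.8), Permian (298.9).
Listing youngest first means reversing that sequence.

Neogene, Permian, Silurian, Statherian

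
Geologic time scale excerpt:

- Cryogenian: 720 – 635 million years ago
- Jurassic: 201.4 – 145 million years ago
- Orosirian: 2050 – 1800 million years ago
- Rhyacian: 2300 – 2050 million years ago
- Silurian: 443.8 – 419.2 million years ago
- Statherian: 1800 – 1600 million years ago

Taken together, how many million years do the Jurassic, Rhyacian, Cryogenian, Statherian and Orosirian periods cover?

Duration is start − end for each: (201.4 − 145) + (2300 − 2050) + (720 − 635) + (1800 − 1600) + (2050 − 1800).
That is 56.4 + 250 + 85 + 200 + 250, which totals 841.4 million years.

841.4 million years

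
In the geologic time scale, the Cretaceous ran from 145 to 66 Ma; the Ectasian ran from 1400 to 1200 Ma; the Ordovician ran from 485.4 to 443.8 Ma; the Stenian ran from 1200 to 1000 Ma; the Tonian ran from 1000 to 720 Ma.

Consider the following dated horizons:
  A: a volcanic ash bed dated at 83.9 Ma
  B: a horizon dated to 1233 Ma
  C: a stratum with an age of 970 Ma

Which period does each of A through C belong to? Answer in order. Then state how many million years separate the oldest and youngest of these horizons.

A: 83.9 Ma lies in 145–66 Ma, so Cretaceous.
B: 1233 Ma lies in 1400–1200 Ma, so Ectasian.
C: 970 Ma lies in 1000–720 Ma, so Tonian.
Oldest = 1233 Ma, youngest = 83.9 Ma → span 1149.1 Myr.

A — Cretaceous; B — Ectasian; C — Tonian; span 1149.1 million years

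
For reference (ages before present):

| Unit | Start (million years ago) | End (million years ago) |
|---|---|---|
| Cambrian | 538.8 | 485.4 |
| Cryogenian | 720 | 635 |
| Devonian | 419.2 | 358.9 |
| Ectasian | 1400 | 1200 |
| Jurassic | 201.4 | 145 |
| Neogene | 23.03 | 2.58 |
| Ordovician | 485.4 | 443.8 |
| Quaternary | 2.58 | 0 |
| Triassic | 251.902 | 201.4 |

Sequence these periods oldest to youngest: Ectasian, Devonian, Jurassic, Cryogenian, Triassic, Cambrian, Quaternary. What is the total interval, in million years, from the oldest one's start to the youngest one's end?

Ectasian → Cryogenian → Cambrian → Devonian → Triassic → Jurassic → Quaternary; total span 1400 Myr

From the excerpt: Ectasian 1400–1200; Devonian 419.2–358.9; Jurassic 201.4–145; Cryogenian 720–635; Triassic 251.902–201.4; Cambrian 538.8–485.4; Quaternary 2.58–0 (Ma).
Larger Ma is earlier, so the oldest is Ectasian and the youngest is Quaternary; oldest to youngest: Ectasian, Cryogenian, Cambrian, Devonian, Triassic, Jurassic, Quaternary.
Oldest start 1400 minus youngest end 0 gives 1400 Myr overall.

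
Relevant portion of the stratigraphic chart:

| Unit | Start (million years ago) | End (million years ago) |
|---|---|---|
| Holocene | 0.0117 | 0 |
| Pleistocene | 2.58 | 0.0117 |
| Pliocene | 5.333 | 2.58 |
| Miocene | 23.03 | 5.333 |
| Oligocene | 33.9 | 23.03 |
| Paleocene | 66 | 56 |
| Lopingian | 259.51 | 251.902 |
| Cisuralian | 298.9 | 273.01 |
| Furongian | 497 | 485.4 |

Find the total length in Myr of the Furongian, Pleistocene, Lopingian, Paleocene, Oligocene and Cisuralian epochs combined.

Each duration: Furongian = 11.6; Pleistocene = 2.5683; Lopingian = 7.608; Paleocene = 10; Oligocene = 10.87; Cisuralian = 25.89.
Sum: 11.6 + 2.5683 + 7.608 + 10 + 10.87 + 25.89 = 68.5363 Myr.

68.5363 million years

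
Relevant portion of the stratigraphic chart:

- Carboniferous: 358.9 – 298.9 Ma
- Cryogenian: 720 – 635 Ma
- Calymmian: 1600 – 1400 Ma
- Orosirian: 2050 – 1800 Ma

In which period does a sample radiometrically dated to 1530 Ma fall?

Calymmian

1530 Ma lies between 1600 and 1400 Ma, so it falls in the Calymmian.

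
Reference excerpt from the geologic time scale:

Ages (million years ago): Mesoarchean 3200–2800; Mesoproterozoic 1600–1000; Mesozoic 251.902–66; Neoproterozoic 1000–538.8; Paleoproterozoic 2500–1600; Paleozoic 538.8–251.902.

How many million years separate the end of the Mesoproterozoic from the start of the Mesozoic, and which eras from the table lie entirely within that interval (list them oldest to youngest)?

748.098 million years; Neoproterozoic, Paleozoic

End of Mesoproterozoic = 1000 Ma; start of Mesozoic = 251.902 Ma.
Gap = 1000 − 251.902 = 748.098 Myr.
Eras wholly inside 1000–251.902 Ma: Neoproterozoic (1000–538.8), Paleozoic (538.8–251.902).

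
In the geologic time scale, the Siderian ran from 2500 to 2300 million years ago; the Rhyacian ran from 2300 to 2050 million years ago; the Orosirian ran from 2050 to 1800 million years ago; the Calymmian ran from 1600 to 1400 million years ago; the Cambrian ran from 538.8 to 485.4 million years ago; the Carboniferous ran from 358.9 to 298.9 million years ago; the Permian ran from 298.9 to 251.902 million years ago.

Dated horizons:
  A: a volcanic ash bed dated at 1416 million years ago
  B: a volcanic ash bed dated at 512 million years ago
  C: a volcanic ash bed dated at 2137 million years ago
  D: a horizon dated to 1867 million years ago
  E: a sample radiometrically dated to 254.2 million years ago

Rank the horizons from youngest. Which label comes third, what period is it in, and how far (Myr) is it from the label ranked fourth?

Smaller Ma means younger, so youngest first: E 254.2 < B 512 < A 1416 < D 1867 < C 2137.
Counting 3 along gives A (1416 Ma); the excerpt puts that inside the Calymmian, 1600–1400 Ma.
Next in line is D (1867 Ma), and 1867 − 1416 = 451 Myr.

A, in the Calymmian; 451 million years to D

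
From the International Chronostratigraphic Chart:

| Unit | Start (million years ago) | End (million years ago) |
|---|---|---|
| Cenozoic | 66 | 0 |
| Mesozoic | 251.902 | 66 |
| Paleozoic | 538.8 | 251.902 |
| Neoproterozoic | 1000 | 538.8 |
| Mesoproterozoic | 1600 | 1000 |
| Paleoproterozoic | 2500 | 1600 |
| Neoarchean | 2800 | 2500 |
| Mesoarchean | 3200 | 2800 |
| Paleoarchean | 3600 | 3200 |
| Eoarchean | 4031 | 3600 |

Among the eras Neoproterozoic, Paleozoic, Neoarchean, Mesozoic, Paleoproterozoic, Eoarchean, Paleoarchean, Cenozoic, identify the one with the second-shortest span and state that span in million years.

Mesozoic, 185.902 million years

Durations: Neoproterozoic 461.2; Paleozoic 286.898; Neoarchean 300; Mesozoic 185.902; Paleoproterozoic 900; Eoarchean 431; Paleoarchean 400; Cenozoic 66 Myr.
Sorted shortest-first: Cenozoic (66), Mesozoic (185.902), Paleozoic (286.898), Neoarchean (300), Paleoarchean (400), Eoarchean (431), Neoproterozoic (461.2), Paleoproterozoic (900).
The second shortest is Mesozoic at 185.902 Myr.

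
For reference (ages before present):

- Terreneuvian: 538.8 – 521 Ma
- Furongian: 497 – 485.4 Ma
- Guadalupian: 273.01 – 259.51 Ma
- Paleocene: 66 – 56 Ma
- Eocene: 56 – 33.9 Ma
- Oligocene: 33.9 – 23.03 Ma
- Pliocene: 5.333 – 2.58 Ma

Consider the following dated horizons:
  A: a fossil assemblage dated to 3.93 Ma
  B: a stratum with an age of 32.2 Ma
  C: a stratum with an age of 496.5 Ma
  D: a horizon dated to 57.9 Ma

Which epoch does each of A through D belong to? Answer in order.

A — Pliocene; B — Oligocene; C — Furongian; D — Paleocene

Match each age against the start–end ranges in the excerpt: A = 3.93 Ma → Pliocene (5.333–2.58); B = 32.2 Ma → Oligocene (33.9–23.03); C = 496.5 Ma → Furongian (497–485.4); D = 57.9 Ma → Paleocene (66–56).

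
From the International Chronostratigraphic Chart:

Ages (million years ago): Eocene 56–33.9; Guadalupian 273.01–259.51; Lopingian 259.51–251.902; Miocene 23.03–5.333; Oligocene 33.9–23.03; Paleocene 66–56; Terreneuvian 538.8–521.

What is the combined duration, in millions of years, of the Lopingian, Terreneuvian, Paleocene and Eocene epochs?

Each duration: Lopingian = 7.608; Terreneuvian = 17.8; Paleocene = 10; Eocene = 22.1.
Sum: 7.608 + 17.8 + 10 + 22.1 = 57.508 Myr.

57.508 million years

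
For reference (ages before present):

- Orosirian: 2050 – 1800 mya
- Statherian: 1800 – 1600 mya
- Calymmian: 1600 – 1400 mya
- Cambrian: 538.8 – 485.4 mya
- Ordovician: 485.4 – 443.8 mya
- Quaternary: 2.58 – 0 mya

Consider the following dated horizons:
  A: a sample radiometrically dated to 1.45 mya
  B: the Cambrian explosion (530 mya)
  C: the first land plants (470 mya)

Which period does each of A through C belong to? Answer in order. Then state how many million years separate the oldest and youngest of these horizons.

A — Quaternary; B — Cambrian; C — Ordovician; span 528.55 million years

Match each age against the start–end ranges in the excerpt: A = 1.45 Ma → Quaternary (2.58–0); B = 530 Ma → Cambrian (538.8–485.4); C = 470 Ma → Ordovician (485.4–443.8).
The largest age is 530 Ma and the smallest is 1.45 Ma; their difference is 528.55 Myr.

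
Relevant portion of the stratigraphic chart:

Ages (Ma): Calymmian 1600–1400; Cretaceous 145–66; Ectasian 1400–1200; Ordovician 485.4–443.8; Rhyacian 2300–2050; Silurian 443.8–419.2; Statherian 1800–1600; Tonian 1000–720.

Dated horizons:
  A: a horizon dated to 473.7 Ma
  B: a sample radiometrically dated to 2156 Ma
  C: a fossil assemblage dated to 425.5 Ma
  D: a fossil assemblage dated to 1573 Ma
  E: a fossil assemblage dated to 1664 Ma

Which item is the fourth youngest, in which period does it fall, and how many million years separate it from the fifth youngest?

E, in the Statherian; 492 million years to B

Smaller Ma means younger, so youngest first: C 425.5 < A 473.7 < D 1573 < E 1664 < B 2156.
Counting 4 along gives E (1664 Ma); the excerpt puts that inside the Statherian, 1800–1600 Ma.
Next in line is B (2156 Ma), and 2156 − 1664 = 492 Myr.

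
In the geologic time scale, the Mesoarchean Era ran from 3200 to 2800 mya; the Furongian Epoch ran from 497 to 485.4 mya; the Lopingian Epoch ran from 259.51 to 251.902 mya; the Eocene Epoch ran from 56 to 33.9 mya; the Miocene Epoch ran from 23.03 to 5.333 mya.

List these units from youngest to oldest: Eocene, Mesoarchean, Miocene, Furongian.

Read off each span (Ma): Eocene 56–33.9; Mesoarchean 3200–2800; Miocene 23.03–5.333; Furongian 497–485.4.
Larger Ma is older, so oldest→youngest is Mesoarchean, Furongian, Eocene, Miocene; reverse it for youngest→oldest.

Miocene, Eocene, Furongian, Mesoarchean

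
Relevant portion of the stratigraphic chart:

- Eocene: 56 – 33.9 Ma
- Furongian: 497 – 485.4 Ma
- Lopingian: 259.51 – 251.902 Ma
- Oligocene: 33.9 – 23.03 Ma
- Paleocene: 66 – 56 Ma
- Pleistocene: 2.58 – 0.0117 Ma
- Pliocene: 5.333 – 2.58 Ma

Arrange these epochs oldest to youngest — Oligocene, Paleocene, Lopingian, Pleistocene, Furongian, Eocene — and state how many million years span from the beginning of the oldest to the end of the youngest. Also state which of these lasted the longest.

Furongian, Lopingian, Paleocene, Eocene, Oligocene, Pleistocene; total span 496.9883 Myr; longest is Eocene

Start ages (Ma): Furongian 497, Lopingian 259.51, Paleocene 66, Eocene 56, Oligocene 33.9, Pleistocene 2.58.
Ordered oldest to youngest: Furongian, Lopingian, Paleocene, Eocene, Oligocene, Pleistocene.
Span = 497 − 0.0117 = 496.9883 Myr.
Durations: Eocene 22.1, Furongian 11.6, Paleocene 10, Pleistocene 2.5683, Lopingian 7.608, Oligocene 10.87 → longest is Eocene (22.1 Myr).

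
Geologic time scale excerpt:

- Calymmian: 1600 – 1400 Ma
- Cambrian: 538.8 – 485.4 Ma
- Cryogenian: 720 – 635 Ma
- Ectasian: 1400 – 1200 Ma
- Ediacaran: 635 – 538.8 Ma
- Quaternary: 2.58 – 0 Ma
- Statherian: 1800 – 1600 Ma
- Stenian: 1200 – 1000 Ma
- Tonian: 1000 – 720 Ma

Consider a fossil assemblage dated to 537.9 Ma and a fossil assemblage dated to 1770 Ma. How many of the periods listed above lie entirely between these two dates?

6

The older date is 1770 Ma and the younger is 537.9 Ma.
Periods with start < 1770 and end > 537.9 Ma: Calymmian (1600–1400), Ectasian (1400–1200), Stenian (1200–1000), Tonian (1000–720), Cryogenian (720–635), Ediacaran (635–538.8).
That is 6 complete periods.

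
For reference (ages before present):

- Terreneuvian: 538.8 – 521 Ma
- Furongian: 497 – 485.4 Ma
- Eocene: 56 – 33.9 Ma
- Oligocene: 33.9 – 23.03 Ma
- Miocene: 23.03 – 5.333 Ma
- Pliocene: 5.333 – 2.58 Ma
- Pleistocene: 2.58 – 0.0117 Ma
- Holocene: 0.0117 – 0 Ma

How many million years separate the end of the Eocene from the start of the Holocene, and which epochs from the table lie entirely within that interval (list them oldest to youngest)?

33.8883 million years; Oligocene, Miocene, Pliocene, Pleistocene

The Eocene closes at 33.9 Ma and the Holocene opens at 0.0117 Ma, so the interval is 33.9 − 0.0117 = 33.8883 Myr.
An epoch fits inside if it starts at or after 33.9 Ma and ends at or before 0.0117 Ma; oldest first that gives Oligocene, Miocene, Pliocene, Pleistocene.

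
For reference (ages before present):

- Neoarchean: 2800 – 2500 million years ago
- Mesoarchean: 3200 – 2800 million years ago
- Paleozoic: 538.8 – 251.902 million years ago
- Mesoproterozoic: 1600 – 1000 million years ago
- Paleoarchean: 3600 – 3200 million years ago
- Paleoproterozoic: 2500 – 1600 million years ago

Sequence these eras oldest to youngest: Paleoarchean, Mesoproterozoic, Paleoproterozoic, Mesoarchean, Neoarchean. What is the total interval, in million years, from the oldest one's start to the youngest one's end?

Paleoarchean, Mesoarchean, Neoarchean, Paleoproterozoic, Mesoproterozoic; total span 2600 Myr

Start ages (Ma): Paleoarchean 3600, Mesoarchean 3200, Neoarchean 2800, Paleoproterozoic 2500, Mesoproterozoic 1600.
Ordered oldest to youngest: Paleoarchean, Mesoarchean, Neoarchean, Paleoproterozoic, Mesoproterozoic.
Span = 3600 − 1000 = 2600 Myr.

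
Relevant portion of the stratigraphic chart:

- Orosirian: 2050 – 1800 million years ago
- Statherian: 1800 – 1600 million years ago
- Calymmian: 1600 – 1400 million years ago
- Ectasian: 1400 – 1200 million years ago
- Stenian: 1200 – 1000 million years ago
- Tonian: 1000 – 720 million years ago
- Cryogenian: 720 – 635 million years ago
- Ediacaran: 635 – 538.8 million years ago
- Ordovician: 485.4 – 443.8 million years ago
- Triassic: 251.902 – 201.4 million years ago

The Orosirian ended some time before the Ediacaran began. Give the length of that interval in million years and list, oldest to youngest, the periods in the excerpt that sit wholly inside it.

End of Orosirian = 1800 Ma; start of Ediacaran = 635 Ma.
Gap = 1800 − 635 = 1165 Myr.
Periods wholly inside 1800–635 Ma: Statherian (1800–1600), Calymmian (1600–1400), Ectasian (1400–1200), Stenian (1200–1000), Tonian (1000–720), Cryogenian (720–635).

1165 million years; Statherian, Calymmian, Ectasian, Stenian, Tonian, Cryogenian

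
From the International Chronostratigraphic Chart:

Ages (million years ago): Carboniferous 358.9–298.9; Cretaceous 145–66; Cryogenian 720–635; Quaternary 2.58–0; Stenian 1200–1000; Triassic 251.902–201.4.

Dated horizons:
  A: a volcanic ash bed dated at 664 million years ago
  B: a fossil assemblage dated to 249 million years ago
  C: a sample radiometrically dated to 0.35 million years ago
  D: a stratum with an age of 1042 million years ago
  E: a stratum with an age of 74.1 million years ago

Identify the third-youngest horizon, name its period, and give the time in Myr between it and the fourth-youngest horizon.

Sorted youngest-first by Ma: C (0.35), E (74.1), B (249), A (664), D (1042).
The third youngest is B at 249 Ma, which lies in 251.902–201.4 Ma: the Triassic.
The fourth youngest is A at 664 Ma; separation = |249 − 664| = 415 Myr.

B, in the Triassic; 415 million years to A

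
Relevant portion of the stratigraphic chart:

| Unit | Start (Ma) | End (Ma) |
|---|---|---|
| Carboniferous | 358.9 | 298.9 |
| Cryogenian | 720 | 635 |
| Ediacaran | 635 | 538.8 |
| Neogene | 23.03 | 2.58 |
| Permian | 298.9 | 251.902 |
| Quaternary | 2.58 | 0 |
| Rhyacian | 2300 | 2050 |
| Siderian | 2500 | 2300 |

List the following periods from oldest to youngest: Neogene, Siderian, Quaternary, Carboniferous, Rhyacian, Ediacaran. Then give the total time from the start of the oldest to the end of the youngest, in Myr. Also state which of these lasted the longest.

Siderian, Rhyacian, Ediacaran, Carboniferous, Neogene, Quaternary; total span 2500 Myr; longest is Rhyacian

Start ages (Ma): Siderian 2500, Rhyacian 2300, Ediacaran 635, Carboniferous 358.9, Neogene 23.03, Quaternary 2.58.
Ordered oldest to youngest: Siderian, Rhyacian, Ediacaran, Carboniferous, Neogene, Quaternary.
Span = 2500 − 0 = 2500 Myr.
Durations: Neogene 20.45, Carboniferous 60, Quaternary 2.58, Siderian 200, Ediacaran 96.2, Rhyacian 250 → longest is Rhyacian (250 Myr).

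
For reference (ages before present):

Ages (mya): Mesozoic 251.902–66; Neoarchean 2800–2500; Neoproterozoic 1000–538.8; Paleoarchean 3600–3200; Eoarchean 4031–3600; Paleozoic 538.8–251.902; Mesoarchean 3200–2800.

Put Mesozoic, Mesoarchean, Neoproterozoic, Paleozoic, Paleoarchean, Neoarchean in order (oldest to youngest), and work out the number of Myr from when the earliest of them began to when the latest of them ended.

Start ages (Ma): Paleoarchean 3600, Mesoarchean 3200, Neoarchean 2800, Neoproterozoic 1000, Paleozoic 538.8, Mesozoic 251.902.
Ordered oldest to youngest: Paleoarchean, Mesoarchean, Neoarchean, Neoproterozoic, Paleozoic, Mesozoic.
Span = 3600 − 66 = 3534 Myr.

Paleoarchean → Mesoarchean → Neoarchean → Neoproterozoic → Paleozoic → Mesozoic; total span 3534 Myr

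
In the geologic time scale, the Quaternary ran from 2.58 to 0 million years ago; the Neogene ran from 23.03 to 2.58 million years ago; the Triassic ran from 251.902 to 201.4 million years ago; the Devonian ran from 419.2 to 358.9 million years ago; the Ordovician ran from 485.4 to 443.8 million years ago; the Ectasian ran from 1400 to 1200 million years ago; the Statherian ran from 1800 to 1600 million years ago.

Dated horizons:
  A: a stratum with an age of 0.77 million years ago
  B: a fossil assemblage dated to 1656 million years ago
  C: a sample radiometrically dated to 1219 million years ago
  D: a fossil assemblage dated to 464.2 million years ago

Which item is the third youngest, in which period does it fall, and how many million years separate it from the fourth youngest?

C, in the Ectasian; 437 million years to B

Sorted youngest-first by Ma: A (0.77), D (464.2), C (1219), B (1656).
The third youngest is C at 1219 Ma, which lies in 1400–1200 Ma: the Ectasian.
The fourth youngest is B at 1656 Ma; separation = |1219 − 1656| = 437 Myr.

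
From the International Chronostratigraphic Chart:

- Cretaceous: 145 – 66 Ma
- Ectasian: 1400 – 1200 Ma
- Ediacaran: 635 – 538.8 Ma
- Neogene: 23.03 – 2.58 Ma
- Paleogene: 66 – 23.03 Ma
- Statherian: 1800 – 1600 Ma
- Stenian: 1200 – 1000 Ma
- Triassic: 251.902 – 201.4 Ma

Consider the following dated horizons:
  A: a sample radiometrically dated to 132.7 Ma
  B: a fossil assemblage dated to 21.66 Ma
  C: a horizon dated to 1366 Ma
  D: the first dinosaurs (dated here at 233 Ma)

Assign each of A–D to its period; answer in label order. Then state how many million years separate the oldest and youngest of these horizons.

Match each age against the start–end ranges in the excerpt: A = 132.7 Ma → Cretaceous (145–66); B = 21.66 Ma → Neogene (23.03–2.58); C = 1366 Ma → Ectasian (1400–1200); D = 233 Ma → Triassic (251.902–201.4).
The largest age is 1366 Ma and the smallest is 21.66 Ma; their difference is 1344.34 Myr.

A — Cretaceous; B — Neogene; C — Ectasian; D — Triassic; span 1344.34 million years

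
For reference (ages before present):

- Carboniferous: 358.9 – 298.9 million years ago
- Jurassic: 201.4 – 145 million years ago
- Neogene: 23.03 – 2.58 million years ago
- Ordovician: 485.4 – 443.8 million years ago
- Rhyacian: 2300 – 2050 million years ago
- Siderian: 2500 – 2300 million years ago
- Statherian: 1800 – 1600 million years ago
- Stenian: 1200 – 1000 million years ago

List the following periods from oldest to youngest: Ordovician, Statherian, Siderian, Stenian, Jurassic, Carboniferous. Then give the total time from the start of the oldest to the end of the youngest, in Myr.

Siderian → Statherian → Stenian → Ordovician → Carboniferous → Jurassic; total span 2355 Myr

Start ages (Ma): Siderian 2500, Statherian 1800, Stenian 1200, Ordovician 485.4, Carboniferous 358.9, Jurassic 201.4.
Ordered oldest to youngest: Siderian, Statherian, Stenian, Ordovician, Carboniferous, Jurassic.
Span = 2500 − 145 = 2355 Myr.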